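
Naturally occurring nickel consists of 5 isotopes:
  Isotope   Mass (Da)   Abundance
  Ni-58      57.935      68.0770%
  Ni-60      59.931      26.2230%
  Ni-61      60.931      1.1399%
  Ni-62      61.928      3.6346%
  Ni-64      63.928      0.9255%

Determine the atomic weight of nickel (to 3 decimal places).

Ar = Σ fᵢ·mᵢ = 0.680770 × 57.935 + 0.262230 × 59.931 + 0.011399 × 60.931 + 0.036346 × 61.928 + 0.009255 × 63.928
= 39.4404 + 15.7157 + 0.6946 + 2.2508 + 0.5917 = 58.6932 Da

58.693 Da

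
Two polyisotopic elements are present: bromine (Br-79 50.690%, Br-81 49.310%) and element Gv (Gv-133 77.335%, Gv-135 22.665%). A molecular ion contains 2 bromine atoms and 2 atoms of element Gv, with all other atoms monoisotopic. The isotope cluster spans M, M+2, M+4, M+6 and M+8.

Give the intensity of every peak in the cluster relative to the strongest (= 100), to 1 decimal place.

Bromine pattern (n=2): 0.25694761 : 0.49990478 : 0.24314761
Element Gv pattern (n=2): 0.59807022 : 0.35055956 : 0.05137022
Convolve the two distributions (both contribute in 2-u steps):
  M: 0.25694761×0.59807022 = 0.153673
  M+2: 0.25694761×0.35055956 + 0.49990478×0.59807022 = 0.389054
  M+4: 0.25694761×0.05137022 + 0.49990478×0.35055956 + 0.24314761×0.59807022 = 0.333865
  M+6: 0.49990478×0.05137022 + 0.24314761×0.35055956 = 0.110918
  M+8: 0.24314761×0.05137022 = 0.012491
Scale to base peak (0.389054) = 100: 39.5 : 100.0 : 85.8 : 28.5 : 3.2

39.5 : 100.0 : 85.8 : 28.5 : 3.2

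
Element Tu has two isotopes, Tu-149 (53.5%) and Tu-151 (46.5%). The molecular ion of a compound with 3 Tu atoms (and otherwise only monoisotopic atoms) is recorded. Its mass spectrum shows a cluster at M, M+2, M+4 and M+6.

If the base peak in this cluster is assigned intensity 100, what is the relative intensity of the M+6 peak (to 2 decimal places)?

25.18

(0.535 + 0.465)^3 gives M 0.1531, M+2 0.3993, M+4 0.3470, M+6 0.1005; the largest is M+2.
P(M+2) = C(3,1) × 0.535^2 × 0.465^1 = 3 × 0.286225 × 0.4650 = 0.399284 (base)
P(M+6) = C(3,3) × 0.535^0 × 0.465^3 = 1 × 1.0000 × 0.10054462 = 0.100545
Relative intensity = 0.100545 / 0.399284 × 100 = 25.18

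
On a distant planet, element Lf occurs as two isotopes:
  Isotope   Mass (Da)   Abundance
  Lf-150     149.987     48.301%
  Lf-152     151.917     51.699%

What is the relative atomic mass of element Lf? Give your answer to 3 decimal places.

150.985 Da

Weight each isotope mass by its fractional abundance: 0.48301 × 149.987 + 0.51699 × 151.917
= 72.4452 + 78.5396 = 150.9848 Da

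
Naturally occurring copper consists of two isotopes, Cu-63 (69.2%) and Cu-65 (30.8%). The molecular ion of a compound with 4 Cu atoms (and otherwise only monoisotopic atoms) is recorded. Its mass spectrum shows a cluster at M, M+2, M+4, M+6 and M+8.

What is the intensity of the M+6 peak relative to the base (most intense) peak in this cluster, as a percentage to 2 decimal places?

19.81%

(0.692 + 0.308)^4 gives M 0.2293, M+2 0.4083, M+4 0.2726, M+6 0.0809, M+8 0.0090; the largest is M+2.
P(M+2) = C(4,1) × 0.692^3 × 0.308^1 = 4 × 0.33137389 × 0.3080 = 0.408253 (base)
P(M+6) = C(4,3) × 0.692^1 × 0.308^3 = 4 × 0.6920 × 0.02921811 = 0.080876
Relative intensity = 0.080876 / 0.408253 × 100 = 19.81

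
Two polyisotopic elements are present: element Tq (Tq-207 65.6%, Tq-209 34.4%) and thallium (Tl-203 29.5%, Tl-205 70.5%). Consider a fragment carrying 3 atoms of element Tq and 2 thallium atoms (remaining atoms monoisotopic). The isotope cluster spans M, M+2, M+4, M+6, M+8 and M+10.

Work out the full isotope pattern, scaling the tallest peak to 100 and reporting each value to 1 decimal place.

7.1 : 45.2 : 100.0 : 93.0 : 38.4 : 5.9

Element Tq pattern (n=3): 0.28230042 : 0.44410675 : 0.23288525 : 0.04070758
Thallium pattern (n=2): 0.087025 : 0.41595 : 0.497025
Convolve the two distributions (both contribute in 2-u steps):
  M: 0.28230042×0.087025 = 0.024567
  M+2: 0.28230042×0.41595 + 0.44410675×0.087025 = 0.156071
  M+4: 0.28230042×0.497025 + 0.44410675×0.41595 + 0.23288525×0.087025 = 0.345303
  M+6: 0.44410675×0.497025 + 0.23288525×0.41595 + 0.04070758×0.087025 = 0.321143
  M+8: 0.23288525×0.497025 + 0.04070758×0.41595 = 0.132682
  M+10: 0.04070758×0.497025 = 0.020233
Scale to base peak (0.345303) = 100: 7.1 : 45.2 : 100.0 : 93.0 : 38.4 : 5.9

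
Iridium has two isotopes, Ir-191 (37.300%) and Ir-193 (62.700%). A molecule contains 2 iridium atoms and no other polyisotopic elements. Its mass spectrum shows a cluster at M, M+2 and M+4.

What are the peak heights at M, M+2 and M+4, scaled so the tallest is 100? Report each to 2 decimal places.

Expanding (0.37300 + 0.62700)^2:
P(M) = 0.37300^2 = 0.139129
P(M+2) = 2 × 0.37300^1 × 0.62700^1 = 0.467742
P(M+4) = 0.62700^2 = 0.393129
The M+2 peak is largest (0.467742); scaling to 100 gives 29.74 : 100.00 : 84.05.

29.74 : 100.00 : 84.05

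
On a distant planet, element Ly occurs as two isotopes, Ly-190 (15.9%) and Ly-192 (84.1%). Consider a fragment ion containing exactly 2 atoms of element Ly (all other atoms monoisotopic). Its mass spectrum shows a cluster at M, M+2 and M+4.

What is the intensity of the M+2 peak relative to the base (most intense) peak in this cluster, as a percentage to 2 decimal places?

37.81%

(0.159 + 0.841)^2 gives M 0.0253, M+2 0.2674, M+4 0.7073; the largest is M+4.
P(M+4) = C(2,2) × 0.159^0 × 0.841^2 = 1 × 1.0000 × 0.707281 = 0.707281 (base)
P(M+2) = C(2,1) × 0.159^1 × 0.841^1 = 2 × 0.1590 × 0.8410 = 0.267438
Relative intensity = 0.267438 / 0.707281 × 100 = 37.81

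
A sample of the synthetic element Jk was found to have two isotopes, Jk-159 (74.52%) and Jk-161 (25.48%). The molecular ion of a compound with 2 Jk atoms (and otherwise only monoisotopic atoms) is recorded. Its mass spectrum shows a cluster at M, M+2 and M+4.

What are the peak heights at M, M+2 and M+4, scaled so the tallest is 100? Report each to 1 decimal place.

100.0 : 68.4 : 11.7

Each Jk atom is independently Jk-159 (p = 0.7452) or Jk-161 (q = 0.2548); the cluster is the binomial expansion (p + q)^2.
P(M) = 0.7452^2 = 0.555323
P(M+2) = 2 × 0.7452^1 × 0.2548^1 = 0.379754
P(M+4) = 0.2548^2 = 0.064923
The M peak is largest (0.555323); scaling to 100 gives 100.0 : 68.4 : 11.7.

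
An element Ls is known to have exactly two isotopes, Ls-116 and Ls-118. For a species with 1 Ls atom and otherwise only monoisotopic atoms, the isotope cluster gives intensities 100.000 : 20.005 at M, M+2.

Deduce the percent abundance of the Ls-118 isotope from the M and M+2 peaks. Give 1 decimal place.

Let p = fractional abundance of Ls-116. I(M+2)/I(M) = [C(1,1)·p^0·(1−p)] / p^1 = 1·(1−p)/p = 20.005/100.000 = 0.2000
(1−p)/p = 0.2000/1 = 0.2000  ⇒  p = 1/(1 + 0.2000) = 0.8333
Ls-116: 83.3%, Ls-118: 16.7%.

16.7%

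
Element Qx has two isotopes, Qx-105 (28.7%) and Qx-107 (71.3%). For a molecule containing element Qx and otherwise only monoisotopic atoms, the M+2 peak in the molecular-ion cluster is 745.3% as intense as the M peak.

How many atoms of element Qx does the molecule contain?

The M+2/M ratio from n Qx atoms is n · q/p = n · 0.713/0.287.
n = 7.453 × 0.287/0.713 = 3.00 ≈ 3

3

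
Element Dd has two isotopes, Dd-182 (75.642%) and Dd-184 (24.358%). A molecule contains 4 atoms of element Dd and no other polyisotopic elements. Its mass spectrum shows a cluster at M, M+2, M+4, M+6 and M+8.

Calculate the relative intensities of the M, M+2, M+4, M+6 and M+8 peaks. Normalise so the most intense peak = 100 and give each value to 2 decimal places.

77.64 : 100.00 : 48.30 : 10.37 : 0.83

Expanding (0.75642 + 0.24358)^4:
P(M) = 0.75642^4 = 0.327380
P(M+2) = 4 × 0.75642^3 × 0.24358^1 = 0.421687
P(M+4) = 6 × 0.75642^2 × 0.24358^2 = 0.203686
P(M+6) = 4 × 0.75642^1 × 0.24358^3 = 0.043727
P(M+8) = 0.24358^4 = 0.003520
The M+2 peak is largest (0.421687); scaling to 100 gives 77.64 : 100.00 : 48.30 : 10.37 : 0.83.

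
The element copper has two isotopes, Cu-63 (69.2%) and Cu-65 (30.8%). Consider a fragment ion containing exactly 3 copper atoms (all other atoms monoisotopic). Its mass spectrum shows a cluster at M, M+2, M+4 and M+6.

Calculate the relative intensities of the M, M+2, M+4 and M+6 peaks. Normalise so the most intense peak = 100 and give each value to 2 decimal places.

74.89 : 100.00 : 44.51 : 6.60

Expanding (0.692 + 0.308)^3:
P(M) = 0.692^3 = 0.331374
P(M+2) = 3 × 0.692^2 × 0.308^1 = 0.442470
P(M+4) = 3 × 0.692^1 × 0.308^2 = 0.196938
P(M+6) = 0.308^3 = 0.029218
The M+2 peak is largest (0.442470); scaling to 100 gives 74.89 : 100.00 : 44.51 : 6.60.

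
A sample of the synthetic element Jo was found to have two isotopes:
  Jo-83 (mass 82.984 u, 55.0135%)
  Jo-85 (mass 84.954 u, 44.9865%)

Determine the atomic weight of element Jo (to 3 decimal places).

The abundance-weighted mean is 0.550135 × 82.984 + 0.449865 × 84.954
= 45.6524 + 38.2178 = 83.8702 u

83.870 u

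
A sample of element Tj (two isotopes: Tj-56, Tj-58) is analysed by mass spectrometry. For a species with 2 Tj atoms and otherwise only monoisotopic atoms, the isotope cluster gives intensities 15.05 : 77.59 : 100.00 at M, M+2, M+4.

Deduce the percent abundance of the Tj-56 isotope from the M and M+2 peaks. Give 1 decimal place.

Write p for the Tj-56 fraction. I(M+2)/I(M) = [C(2,1)·p^1·(1−p)] / p^2 = 2·(1−p)/p = 77.59/15.05 = 5.1555
(1−p)/p = 5.1555/2 = 2.5777  ⇒  p = 1/(1 + 2.5777) = 0.2795
Tj-56: 28.0%, Tj-58: 72.0%.

28.0%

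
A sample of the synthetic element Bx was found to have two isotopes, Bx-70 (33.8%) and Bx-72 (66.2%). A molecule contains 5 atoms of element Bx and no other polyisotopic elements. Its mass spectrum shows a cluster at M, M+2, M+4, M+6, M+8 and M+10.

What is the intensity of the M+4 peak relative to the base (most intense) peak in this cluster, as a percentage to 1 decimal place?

Term probabilities: M 0.0044, M+2 0.0432, M+4 0.1692, M+6 0.3314, M+8 0.3246, M+10 0.1271. Base peak = M+6.
P(M+6) = C(5,3) × 0.338^2 × 0.662^3 = 10 × 0.114244 × 0.29011753 = 0.331442 (base)
P(M+4) = C(5,2) × 0.338^3 × 0.662^2 = 10 × 0.03861447 × 0.438244 = 0.169226
Relative intensity = 0.169226 / 0.331442 × 100 = 51.1

51.1%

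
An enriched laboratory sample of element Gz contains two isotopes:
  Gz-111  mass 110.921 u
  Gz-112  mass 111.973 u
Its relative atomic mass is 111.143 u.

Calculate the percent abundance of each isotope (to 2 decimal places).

Gz-111: 78.90%, Gz-112: 21.10%

With x = fraction of Gz-111 (so Gz-112 is 1 − x):
110.921·x + 111.973·(1 − x) = 111.143
(110.921 − 111.973)·x = 111.143 − 111.973
x = -0.830 / -1.052 = 0.78897 → 78.90% Gz-111, 21.10% Gz-112.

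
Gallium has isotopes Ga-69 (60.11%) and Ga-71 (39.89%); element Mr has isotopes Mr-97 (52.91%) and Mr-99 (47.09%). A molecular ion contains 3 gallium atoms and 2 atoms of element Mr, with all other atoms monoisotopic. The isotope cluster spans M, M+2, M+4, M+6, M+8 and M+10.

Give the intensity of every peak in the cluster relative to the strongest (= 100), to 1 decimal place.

17.7 : 66.7 : 100.0 : 74.6 : 27.7 : 4.1

Gallium pattern (n=3): 0.21719018 : 0.43239309 : 0.28694328 : 0.06347345
Element Mr pattern (n=2): 0.27994681 : 0.49830638 : 0.22174681
Convolve the two distributions (both contribute in 2-u steps):
  M: 0.21719018×0.27994681 = 0.060802
  M+2: 0.21719018×0.49830638 + 0.43239309×0.27994681 = 0.229274
  M+4: 0.21719018×0.22174681 + 0.43239309×0.49830638 + 0.28694328×0.27994681 = 0.343954
  M+6: 0.43239309×0.22174681 + 0.28694328×0.49830638 + 0.06347345×0.27994681 = 0.256637
  M+8: 0.28694328×0.22174681 + 0.06347345×0.49830638 = 0.095258
  M+10: 0.06347345×0.22174681 = 0.014075
Scale to base peak (0.343954) = 100: 17.7 : 66.7 : 100.0 : 74.6 : 27.7 : 4.1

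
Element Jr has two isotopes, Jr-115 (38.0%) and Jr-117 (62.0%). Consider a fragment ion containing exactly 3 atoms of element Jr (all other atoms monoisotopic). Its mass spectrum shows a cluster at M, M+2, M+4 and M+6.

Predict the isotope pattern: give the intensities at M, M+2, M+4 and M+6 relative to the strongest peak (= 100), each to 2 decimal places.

The 3 Jr atoms are independent, so intensities follow the terms of (0.380 + 0.620)^3.
P(M) = 0.380^3 = 0.054872
P(M+2) = 3 × 0.380^2 × 0.620^1 = 0.268584
P(M+4) = 3 × 0.380^1 × 0.620^2 = 0.438216
P(M+6) = 0.620^3 = 0.238328
The M+4 peak is largest (0.438216); scaling to 100 gives 12.52 : 61.29 : 100.00 : 54.39.

12.52 : 61.29 : 100.00 : 54.39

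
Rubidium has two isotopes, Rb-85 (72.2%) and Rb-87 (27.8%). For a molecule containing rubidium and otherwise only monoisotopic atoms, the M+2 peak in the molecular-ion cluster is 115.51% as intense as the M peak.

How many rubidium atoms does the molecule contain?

3

For n independent Rb atoms, I(M+2)/I(M) = n · (abundance Rb-87) / (abundance Rb-85) = n · 0.278/0.722.
n = 1.1551 × 0.722/0.278 = 3.00 ≈ 3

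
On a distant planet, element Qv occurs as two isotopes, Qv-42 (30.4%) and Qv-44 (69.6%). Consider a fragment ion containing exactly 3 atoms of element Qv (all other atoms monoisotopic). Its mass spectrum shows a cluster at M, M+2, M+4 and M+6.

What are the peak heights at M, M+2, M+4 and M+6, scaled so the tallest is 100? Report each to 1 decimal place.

6.4 : 43.7 : 100.0 : 76.3

The 3 Qv atoms are independent, so intensities follow the terms of (0.304 + 0.696)^3.
P(M) = 0.304^3 = 0.028094
P(M+2) = 3 × 0.304^2 × 0.696^1 = 0.192965
P(M+4) = 3 × 0.304^1 × 0.696^2 = 0.441787
P(M+6) = 0.696^3 = 0.337154
The M+4 peak is largest (0.441787); scaling to 100 gives 6.4 : 43.7 : 100.0 : 76.3.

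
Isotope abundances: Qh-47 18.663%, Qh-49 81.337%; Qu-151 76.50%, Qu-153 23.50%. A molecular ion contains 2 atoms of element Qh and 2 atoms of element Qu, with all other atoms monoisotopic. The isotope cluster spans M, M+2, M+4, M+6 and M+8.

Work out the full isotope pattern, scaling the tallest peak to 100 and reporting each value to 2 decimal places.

4.09 : 38.17 : 100.00 : 51.11 : 7.33

Element Qh pattern (n=2): 0.03483076 : 0.30359849 : 0.66157076
Element Qu pattern (n=2): 0.585225 : 0.35955 : 0.055225
Convolve the two distributions (both contribute in 2-u steps):
  M: 0.03483076×0.585225 = 0.020384
  M+2: 0.03483076×0.35955 + 0.30359849×0.585225 = 0.190197
  M+4: 0.03483076×0.055225 + 0.30359849×0.35955 + 0.66157076×0.585225 = 0.498250
  M+6: 0.30359849×0.055225 + 0.66157076×0.35955 = 0.254634
  M+8: 0.66157076×0.055225 = 0.036535
Scale to base peak (0.498250) = 100: 4.09 : 38.17 : 100.00 : 51.11 : 7.33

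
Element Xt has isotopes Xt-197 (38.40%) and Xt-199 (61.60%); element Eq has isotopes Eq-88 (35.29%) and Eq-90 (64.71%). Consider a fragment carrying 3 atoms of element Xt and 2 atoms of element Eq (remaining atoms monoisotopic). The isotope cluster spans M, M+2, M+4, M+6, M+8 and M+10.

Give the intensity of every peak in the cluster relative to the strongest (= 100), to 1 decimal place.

2.1 : 17.4 : 59.1 : 100.0 : 84.5 : 28.5

Element Xt pattern (n=3): 0.0566231 : 0.27249869 : 0.43713331 : 0.2337449
Element Eq pattern (n=2): 0.12453841 : 0.45672318 : 0.41873841
Convolve the two distributions (both contribute in 2-u steps):
  M: 0.0566231×0.12453841 = 0.007052
  M+2: 0.0566231×0.45672318 + 0.27249869×0.12453841 = 0.059798
  M+4: 0.0566231×0.41873841 + 0.27249869×0.45672318 + 0.43713331×0.12453841 = 0.202607
  M+6: 0.27249869×0.41873841 + 0.43713331×0.45672318 + 0.2337449×0.12453841 = 0.342865
  M+8: 0.43713331×0.41873841 + 0.2337449×0.45672318 = 0.289801
  M+10: 0.2337449×0.41873841 = 0.097878
Scale to base peak (0.342865) = 100: 2.1 : 17.4 : 59.1 : 100.0 : 84.5 : 28.5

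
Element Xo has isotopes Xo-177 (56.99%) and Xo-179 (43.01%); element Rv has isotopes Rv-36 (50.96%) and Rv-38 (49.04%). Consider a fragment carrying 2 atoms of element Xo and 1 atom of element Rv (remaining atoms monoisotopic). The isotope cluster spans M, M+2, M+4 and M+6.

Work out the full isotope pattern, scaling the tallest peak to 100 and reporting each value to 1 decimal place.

40.5 : 100.0 : 81.8 : 22.2

Element Xo pattern (n=2): 0.32478601 : 0.49022798 : 0.18498601
Element Rv pattern (n=1): 0.5096 : 0.4904
Convolve the two distributions (both contribute in 2-u steps):
  M: 0.32478601×0.5096 = 0.165511
  M+2: 0.32478601×0.4904 + 0.49022798×0.5096 = 0.409095
  M+4: 0.49022798×0.4904 + 0.18498601×0.5096 = 0.334677
  M+6: 0.18498601×0.4904 = 0.090717
Scale to base peak (0.409095) = 100: 40.5 : 100.0 : 81.8 : 22.2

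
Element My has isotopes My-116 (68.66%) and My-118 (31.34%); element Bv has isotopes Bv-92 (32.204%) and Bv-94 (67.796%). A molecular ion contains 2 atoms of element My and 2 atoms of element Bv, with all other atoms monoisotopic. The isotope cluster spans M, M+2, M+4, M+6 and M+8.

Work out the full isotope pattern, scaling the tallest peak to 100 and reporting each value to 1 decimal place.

11.8 : 60.4 : 100.0 : 58.0 : 10.9

Element My pattern (n=2): 0.47141956 : 0.43036088 : 0.09821956
Element Bv pattern (n=2): 0.10370976 : 0.43666048 : 0.45962976
Convolve the two distributions (both contribute in 2-u steps):
  M: 0.47141956×0.10370976 = 0.048891
  M+2: 0.47141956×0.43666048 + 0.43036088×0.10370976 = 0.250483
  M+4: 0.47141956×0.45962976 + 0.43036088×0.43666048 + 0.09821956×0.10370976 = 0.414786
  M+6: 0.43036088×0.45962976 + 0.09821956×0.43666048 = 0.240695
  M+8: 0.09821956×0.45962976 = 0.045145
Scale to base peak (0.414786) = 100: 11.8 : 60.4 : 100.0 : 58.0 : 10.9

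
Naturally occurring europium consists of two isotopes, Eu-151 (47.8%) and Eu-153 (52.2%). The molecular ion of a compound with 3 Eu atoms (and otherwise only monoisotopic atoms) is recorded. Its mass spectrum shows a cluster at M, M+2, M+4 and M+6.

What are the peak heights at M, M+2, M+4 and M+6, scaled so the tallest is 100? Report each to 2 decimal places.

27.95 : 91.57 : 100.00 : 36.40

The 3 Eu atoms are independent, so intensities follow the terms of (0.478 + 0.522)^3.
P(M) = 0.478^3 = 0.109215
P(M+2) = 3 × 0.478^2 × 0.522^1 = 0.357806
P(M+4) = 3 × 0.478^1 × 0.522^2 = 0.390742
P(M+6) = 0.522^3 = 0.142237
The M+4 peak is largest (0.390742); scaling to 100 gives 27.95 : 91.57 : 100.00 : 36.40.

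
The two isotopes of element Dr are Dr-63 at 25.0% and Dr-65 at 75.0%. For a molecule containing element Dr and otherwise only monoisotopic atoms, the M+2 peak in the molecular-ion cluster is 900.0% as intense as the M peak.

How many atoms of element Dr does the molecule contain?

For n independent Dr atoms, I(M+2)/I(M) = n · (abundance Dr-65) / (abundance Dr-63) = n · 0.750/0.250.
n = 9.000 × 0.250/0.750 = 3.00 ≈ 3

3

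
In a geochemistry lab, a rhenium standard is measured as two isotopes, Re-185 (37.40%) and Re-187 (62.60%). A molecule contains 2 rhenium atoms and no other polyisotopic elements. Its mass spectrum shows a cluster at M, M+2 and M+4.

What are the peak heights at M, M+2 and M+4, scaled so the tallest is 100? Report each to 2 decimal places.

Expanding (0.3740 + 0.6260)^2:
P(M) = 0.3740^2 = 0.139876
P(M+2) = 2 × 0.3740^1 × 0.6260^1 = 0.468248
P(M+4) = 0.6260^2 = 0.391876
The M+2 peak is largest (0.468248); scaling to 100 gives 29.87 : 100.00 : 83.69.

29.87 : 100.00 : 83.69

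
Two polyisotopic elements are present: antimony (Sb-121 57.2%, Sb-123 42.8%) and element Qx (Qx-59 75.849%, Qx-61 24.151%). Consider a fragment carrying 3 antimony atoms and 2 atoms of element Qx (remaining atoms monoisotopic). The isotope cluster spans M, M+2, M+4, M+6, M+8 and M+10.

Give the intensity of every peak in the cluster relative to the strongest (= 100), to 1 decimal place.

31.1 : 89.8 : 100.0 : 53.5 : 13.6 : 1.3

Antimony pattern (n=3): 0.18714925 : 0.42010426 : 0.31434374 : 0.07840275
Element Qx pattern (n=2): 0.57530708 : 0.36636584 : 0.05832708
Convolve the two distributions (both contribute in 2-u steps):
  M: 0.18714925×0.57530708 = 0.107668
  M+2: 0.18714925×0.36636584 + 0.42010426×0.57530708 = 0.310254
  M+4: 0.18714925×0.05832708 + 0.42010426×0.36636584 + 0.31434374×0.57530708 = 0.345672
  M+6: 0.42010426×0.05832708 + 0.31434374×0.36636584 + 0.07840275×0.57530708 = 0.184774
  M+8: 0.31434374×0.05832708 + 0.07840275×0.36636584 = 0.047059
  M+10: 0.07840275×0.05832708 = 0.004573
Scale to base peak (0.345672) = 100: 31.1 : 89.8 : 100.0 : 53.5 : 13.6 : 1.3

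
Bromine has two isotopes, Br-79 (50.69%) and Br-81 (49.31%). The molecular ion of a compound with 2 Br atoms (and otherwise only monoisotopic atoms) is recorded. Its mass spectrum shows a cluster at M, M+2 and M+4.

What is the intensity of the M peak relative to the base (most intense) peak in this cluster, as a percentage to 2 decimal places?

51.40%

(0.5069 + 0.4931)^2 gives M 0.2569, M+2 0.4999, M+4 0.2431; the largest is M+2.
P(M+2) = C(2,1) × 0.5069^1 × 0.4931^1 = 2 × 0.5069 × 0.4931 = 0.499905 (base)
P(M) = C(2,0) × 0.5069^2 × 0.4931^0 = 1 × 0.25694761 × 1.0000 = 0.256948
Relative intensity = 0.256948 / 0.499905 × 100 = 51.40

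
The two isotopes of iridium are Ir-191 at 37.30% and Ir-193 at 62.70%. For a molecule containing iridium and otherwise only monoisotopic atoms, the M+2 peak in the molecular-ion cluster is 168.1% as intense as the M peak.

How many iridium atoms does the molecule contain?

With n Ir atoms, P(M+2)/P(M) = C(n,1)·p^(n−1)q / p^n = n·q/p = n · 0.6270/0.3730.
n = 1.681 × 0.3730/0.6270 = 1.00 ≈ 1

1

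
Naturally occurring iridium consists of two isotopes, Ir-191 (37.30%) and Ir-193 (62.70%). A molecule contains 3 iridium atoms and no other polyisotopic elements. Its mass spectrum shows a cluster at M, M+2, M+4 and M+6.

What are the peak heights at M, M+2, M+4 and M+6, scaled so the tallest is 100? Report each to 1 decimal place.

Expanding (0.3730 + 0.6270)^3:
P(M) = 0.3730^3 = 0.051895
P(M+2) = 3 × 0.3730^2 × 0.6270^1 = 0.261702
P(M+4) = 3 × 0.3730^1 × 0.6270^2 = 0.439911
P(M+6) = 0.6270^3 = 0.246492
The M+4 peak is largest (0.439911); scaling to 100 gives 11.8 : 59.5 : 100.0 : 56.0.

11.8 : 59.5 : 100.0 : 56.0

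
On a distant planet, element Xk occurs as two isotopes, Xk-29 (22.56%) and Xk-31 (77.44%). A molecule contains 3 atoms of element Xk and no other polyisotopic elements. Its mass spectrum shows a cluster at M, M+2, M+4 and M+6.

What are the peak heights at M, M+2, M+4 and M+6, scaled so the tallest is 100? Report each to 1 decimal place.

Each Xk atom is independently Xk-29 (p = 0.2256) or Xk-31 (q = 0.7744); the cluster is the binomial expansion (p + q)^3.
P(M) = 0.2256^3 = 0.011482
P(M+2) = 3 × 0.2256^2 × 0.7744^1 = 0.118240
P(M+4) = 3 × 0.2256^1 × 0.7744^2 = 0.405874
P(M+6) = 0.7744^3 = 0.464404
The M+6 peak is largest (0.464404); scaling to 100 gives 2.5 : 25.5 : 87.4 : 100.0.

2.5 : 25.5 : 87.4 : 100.0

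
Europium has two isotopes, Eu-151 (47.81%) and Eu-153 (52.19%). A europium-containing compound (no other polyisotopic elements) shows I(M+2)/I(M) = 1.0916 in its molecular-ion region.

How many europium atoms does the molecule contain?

1

The M+2/M ratio from n Eu atoms is n · q/p = n · 0.5219/0.4781.
n = 1.0916 × 0.4781/0.5219 = 1.00 ≈ 1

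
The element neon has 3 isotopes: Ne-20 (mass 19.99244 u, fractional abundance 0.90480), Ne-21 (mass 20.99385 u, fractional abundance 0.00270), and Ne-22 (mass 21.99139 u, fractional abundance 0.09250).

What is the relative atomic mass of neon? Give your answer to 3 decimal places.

20.180 u

The abundance-weighted mean is 0.90480 × 19.99244 + 0.00270 × 20.99385 + 0.09250 × 21.99139
= 18.089160 + 0.056683 + 2.034204 = 20.180047 u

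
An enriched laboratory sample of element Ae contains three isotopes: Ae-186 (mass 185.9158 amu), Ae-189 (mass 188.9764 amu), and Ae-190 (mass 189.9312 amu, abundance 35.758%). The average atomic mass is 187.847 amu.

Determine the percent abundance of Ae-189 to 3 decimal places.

The remaining 64.242% is split between Ae-186 (fraction x) and Ae-189 (fraction 0.64242 − x).
Substituting: 185.9158x + 188.9764(0.64242 − x) = 119.931401504
(185.9158 − 188.9764)x = -1.470817384  ⇒  x = 0.48057, y = 0.16185
Ae-186: 48.057%, Ae-189: 16.185%.

16.185%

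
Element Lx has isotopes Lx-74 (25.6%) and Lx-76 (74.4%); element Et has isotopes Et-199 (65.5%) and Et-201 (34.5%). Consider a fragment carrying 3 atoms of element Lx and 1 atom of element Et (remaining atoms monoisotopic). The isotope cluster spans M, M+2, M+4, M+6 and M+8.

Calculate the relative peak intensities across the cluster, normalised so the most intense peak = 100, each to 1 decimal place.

2.6 : 24.4 : 79.0 : 100.0 : 34.1

Element Lx pattern (n=3): 0.01677722 : 0.14627635 : 0.42511565 : 0.41183078
Element Et pattern (n=1): 0.6550 : 0.3450
Convolve the two distributions (both contribute in 2-u steps):
  M: 0.01677722×0.6550 = 0.010989
  M+2: 0.01677722×0.3450 + 0.14627635×0.6550 = 0.101599
  M+4: 0.14627635×0.3450 + 0.42511565×0.6550 = 0.328916
  M+6: 0.42511565×0.3450 + 0.41183078×0.6550 = 0.416414
  M+8: 0.41183078×0.3450 = 0.142082
Scale to base peak (0.416414) = 100: 2.6 : 24.4 : 79.0 : 100.0 : 34.1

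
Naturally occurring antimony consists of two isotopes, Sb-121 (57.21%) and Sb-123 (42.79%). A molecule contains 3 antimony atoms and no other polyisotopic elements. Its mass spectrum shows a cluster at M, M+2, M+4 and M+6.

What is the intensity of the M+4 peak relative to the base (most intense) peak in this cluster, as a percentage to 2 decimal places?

74.79%

(0.5721 + 0.4279)^3 gives M 0.1872, M+2 0.4202, M+4 0.3143, M+6 0.0783; the largest is M+2.
P(M+2) = C(3,1) × 0.5721^2 × 0.4279^1 = 3 × 0.32729841 × 0.4279 = 0.420153 (base)
P(M+4) = C(3,2) × 0.5721^1 × 0.4279^2 = 3 × 0.5721 × 0.18309841 = 0.314252
Relative intensity = 0.314252 / 0.420153 × 100 = 74.79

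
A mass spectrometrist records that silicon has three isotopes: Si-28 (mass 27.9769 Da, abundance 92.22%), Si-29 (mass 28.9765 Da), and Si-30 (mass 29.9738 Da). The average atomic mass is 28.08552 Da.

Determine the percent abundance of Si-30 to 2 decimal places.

Let x and y be the fractions of Si-29 and Si-30. Then x + y = 1 − 0.9222 = 0.0778 and 28.9765x + 29.9738y = 28.08552 − 0.9222×27.9769 = 2.28522282.
Substituting: 28.9765x + 29.9738(0.0778 − x) = 2.28522282
(28.9765 − 29.9738)x = -0.04673882  ⇒  x = 0.04687, y = 0.03093
Si-29: 4.69%, Si-30: 3.09%.

3.09%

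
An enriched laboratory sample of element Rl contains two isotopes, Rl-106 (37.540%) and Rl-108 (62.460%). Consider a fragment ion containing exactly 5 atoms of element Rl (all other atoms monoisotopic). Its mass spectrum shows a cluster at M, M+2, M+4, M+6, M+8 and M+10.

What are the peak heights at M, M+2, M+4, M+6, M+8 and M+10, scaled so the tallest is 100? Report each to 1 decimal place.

Each Rl atom is independently Rl-106 (p = 0.37540) or Rl-108 (q = 0.62460); the cluster is the binomial expansion (p + q)^5.
P(M) = 0.37540^5 = 0.007455
P(M+2) = 5 × 0.37540^4 × 0.62460^1 = 0.062022
P(M+4) = 10 × 0.37540^3 × 0.62460^2 = 0.206389
P(M+6) = 10 × 0.37540^2 × 0.62460^3 = 0.343395
P(M+8) = 5 × 0.37540^1 × 0.62460^4 = 0.285675
P(M+10) = 0.62460^5 = 0.095063
The M+6 peak is largest (0.343395); scaling to 100 gives 2.2 : 18.1 : 60.1 : 100.0 : 83.2 : 27.7.

2.2 : 18.1 : 60.1 : 100.0 : 83.2 : 27.7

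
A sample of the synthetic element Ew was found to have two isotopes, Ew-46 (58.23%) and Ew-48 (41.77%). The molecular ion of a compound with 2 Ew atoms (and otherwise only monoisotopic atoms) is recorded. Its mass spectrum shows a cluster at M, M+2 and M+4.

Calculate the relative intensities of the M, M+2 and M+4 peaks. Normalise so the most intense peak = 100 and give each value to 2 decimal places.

69.70 : 100.00 : 35.87

Expanding (0.5823 + 0.4177)^2:
P(M) = 0.5823^2 = 0.339073
P(M+2) = 2 × 0.5823^1 × 0.4177^1 = 0.486453
P(M+4) = 0.4177^2 = 0.174473
The M+2 peak is largest (0.486453); scaling to 100 gives 69.70 : 100.00 : 35.87.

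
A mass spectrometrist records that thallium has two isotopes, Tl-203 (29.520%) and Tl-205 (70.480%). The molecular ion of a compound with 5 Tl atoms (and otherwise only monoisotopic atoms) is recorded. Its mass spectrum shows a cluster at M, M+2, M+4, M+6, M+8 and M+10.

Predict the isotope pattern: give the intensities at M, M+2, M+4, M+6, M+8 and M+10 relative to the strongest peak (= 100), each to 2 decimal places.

0.62 : 7.35 : 35.09 : 83.77 : 100.00 : 47.75

Each Tl atom is independently Tl-203 (p = 0.29520) or Tl-205 (q = 0.70480); the cluster is the binomial expansion (p + q)^5.
P(M) = 0.29520^5 = 0.002242
P(M+2) = 5 × 0.29520^4 × 0.70480^1 = 0.026761
P(M+4) = 10 × 0.29520^3 × 0.70480^2 = 0.127785
P(M+6) = 10 × 0.29520^2 × 0.70480^3 = 0.305092
P(M+8) = 5 × 0.29520^1 × 0.70480^4 = 0.364208
P(M+10) = 0.70480^5 = 0.173912
The M+8 peak is largest (0.364208); scaling to 100 gives 0.62 : 7.35 : 35.09 : 83.77 : 100.00 : 47.75.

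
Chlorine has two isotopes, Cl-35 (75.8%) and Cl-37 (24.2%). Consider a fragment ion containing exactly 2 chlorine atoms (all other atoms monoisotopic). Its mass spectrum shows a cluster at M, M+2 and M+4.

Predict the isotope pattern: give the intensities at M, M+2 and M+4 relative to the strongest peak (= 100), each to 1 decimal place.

100.0 : 63.9 : 10.2

The 2 Cl atoms are independent, so intensities follow the terms of (0.758 + 0.242)^2.
P(M) = 0.758^2 = 0.574564
P(M+2) = 2 × 0.758^1 × 0.242^1 = 0.366872
P(M+4) = 0.242^2 = 0.058564
The M peak is largest (0.574564); scaling to 100 gives 100.0 : 63.9 : 10.2.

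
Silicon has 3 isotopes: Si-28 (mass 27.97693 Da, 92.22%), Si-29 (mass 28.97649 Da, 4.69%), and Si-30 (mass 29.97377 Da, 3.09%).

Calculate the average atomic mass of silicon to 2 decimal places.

28.09 Da

Average mass = Σ (abundance × isotope mass) = 0.9222 × 27.97693 + 0.0469 × 28.97649 + 0.0309 × 29.97377
= 25.800325 + 1.358997 + 0.926189 = 28.085511 Da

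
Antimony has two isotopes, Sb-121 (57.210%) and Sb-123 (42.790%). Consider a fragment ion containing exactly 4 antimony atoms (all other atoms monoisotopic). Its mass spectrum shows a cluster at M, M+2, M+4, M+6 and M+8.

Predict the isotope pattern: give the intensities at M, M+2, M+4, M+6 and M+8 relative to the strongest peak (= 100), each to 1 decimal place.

29.8 : 89.1 : 100.0 : 49.9 : 9.3

Expanding (0.57210 + 0.42790)^4:
P(M) = 0.57210^4 = 0.107124
P(M+2) = 4 × 0.57210^3 × 0.42790^1 = 0.320493
P(M+4) = 6 × 0.57210^2 × 0.42790^2 = 0.359567
P(M+6) = 4 × 0.57210^1 × 0.42790^3 = 0.179291
P(M+8) = 0.42790^4 = 0.033525
The M+4 peak is largest (0.359567); scaling to 100 gives 29.8 : 89.1 : 100.0 : 49.9 : 9.3.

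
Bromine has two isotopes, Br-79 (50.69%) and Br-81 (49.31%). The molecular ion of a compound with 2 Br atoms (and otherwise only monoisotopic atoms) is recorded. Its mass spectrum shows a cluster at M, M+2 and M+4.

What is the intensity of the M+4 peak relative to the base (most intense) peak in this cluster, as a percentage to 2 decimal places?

48.64%

Term probabilities: M 0.2569, M+2 0.4999, M+4 0.2431. Base peak = M+2.
P(M+2) = C(2,1) × 0.5069^1 × 0.4931^1 = 2 × 0.5069 × 0.4931 = 0.499905 (base)
P(M+4) = C(2,2) × 0.5069^0 × 0.4931^2 = 1 × 1.0000 × 0.24314761 = 0.243148
Relative intensity = 0.243148 / 0.499905 × 100 = 48.64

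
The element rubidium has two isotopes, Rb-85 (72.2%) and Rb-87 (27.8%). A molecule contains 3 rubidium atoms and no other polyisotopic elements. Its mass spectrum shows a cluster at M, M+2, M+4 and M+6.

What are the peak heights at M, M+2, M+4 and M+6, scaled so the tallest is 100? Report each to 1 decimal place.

86.6 : 100.0 : 38.5 : 4.9

Expanding (0.722 + 0.278)^3:
P(M) = 0.722^3 = 0.376367
P(M+2) = 3 × 0.722^2 × 0.278^1 = 0.434751
P(M+4) = 3 × 0.722^1 × 0.278^2 = 0.167397
P(M+6) = 0.278^3 = 0.021485
The M+2 peak is largest (0.434751); scaling to 100 gives 86.6 : 100.0 : 38.5 : 4.9.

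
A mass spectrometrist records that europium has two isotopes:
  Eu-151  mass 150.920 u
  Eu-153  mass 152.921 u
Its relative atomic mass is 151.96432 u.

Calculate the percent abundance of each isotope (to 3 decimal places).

Let x be the fractional abundance of Eu-151; then Eu-153 has abundance 1 − x.
150.920·x + 152.921·(1 − x) = 151.96432
(150.920 − 152.921)·x = 151.96432 − 152.921
x = -0.95668 / -2.001 = 0.47810 → 47.810% Eu-151, 52.190% Eu-153.

Eu-151: 47.810%, Eu-153: 52.190%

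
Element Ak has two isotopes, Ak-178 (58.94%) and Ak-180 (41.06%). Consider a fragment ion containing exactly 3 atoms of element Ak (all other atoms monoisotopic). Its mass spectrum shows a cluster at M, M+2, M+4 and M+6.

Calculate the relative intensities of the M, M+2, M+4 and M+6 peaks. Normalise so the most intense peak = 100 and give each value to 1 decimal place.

47.8 : 100.0 : 69.7 : 16.2

Each Ak atom is independently Ak-178 (p = 0.5894) or Ak-180 (q = 0.4106); the cluster is the binomial expansion (p + q)^3.
P(M) = 0.5894^3 = 0.204753
P(M+2) = 3 × 0.5894^2 × 0.4106^1 = 0.427918
P(M+4) = 3 × 0.5894^1 × 0.4106^2 = 0.298105
P(M+6) = 0.4106^3 = 0.069224
The M+2 peak is largest (0.427918); scaling to 100 gives 47.8 : 100.0 : 69.7 : 16.2.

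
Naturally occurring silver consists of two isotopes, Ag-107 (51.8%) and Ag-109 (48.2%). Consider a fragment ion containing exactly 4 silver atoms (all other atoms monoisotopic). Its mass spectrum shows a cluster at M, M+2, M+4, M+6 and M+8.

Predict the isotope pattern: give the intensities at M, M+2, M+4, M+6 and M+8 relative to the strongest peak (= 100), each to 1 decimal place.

The 4 Ag atoms are independent, so intensities follow the terms of (0.518 + 0.482)^4.
P(M) = 0.518^4 = 0.071998
P(M+2) = 4 × 0.518^3 × 0.482^1 = 0.267976
P(M+4) = 6 × 0.518^2 × 0.482^2 = 0.374029
P(M+6) = 4 × 0.518^1 × 0.482^3 = 0.232023
P(M+8) = 0.482^4 = 0.053974
The M+4 peak is largest (0.374029); scaling to 100 gives 19.2 : 71.6 : 100.0 : 62.0 : 14.4.

19.2 : 71.6 : 100.0 : 62.0 : 14.4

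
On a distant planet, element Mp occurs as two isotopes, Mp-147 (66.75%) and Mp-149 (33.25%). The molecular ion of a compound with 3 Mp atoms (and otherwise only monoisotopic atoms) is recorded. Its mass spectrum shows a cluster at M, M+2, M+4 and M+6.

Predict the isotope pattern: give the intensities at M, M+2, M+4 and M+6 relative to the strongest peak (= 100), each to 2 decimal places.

The 3 Mp atoms are independent, so intensities follow the terms of (0.6675 + 0.3325)^3.
P(M) = 0.6675^3 = 0.297409
P(M+2) = 3 × 0.6675^2 × 0.3325^1 = 0.444442
P(M+4) = 3 × 0.6675^1 × 0.3325^2 = 0.221389
P(M+6) = 0.3325^3 = 0.036760
The M+2 peak is largest (0.444442); scaling to 100 gives 66.92 : 100.00 : 49.81 : 8.27.

66.92 : 100.00 : 49.81 : 8.27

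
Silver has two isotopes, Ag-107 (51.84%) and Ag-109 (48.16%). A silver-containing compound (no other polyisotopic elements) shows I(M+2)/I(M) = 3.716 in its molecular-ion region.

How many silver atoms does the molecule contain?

4

For n independent Ag atoms, I(M+2)/I(M) = n · (abundance Ag-109) / (abundance Ag-107) = n · 0.4816/0.5184.
n = 3.716 × 0.5184/0.4816 = 4.00 ≈ 4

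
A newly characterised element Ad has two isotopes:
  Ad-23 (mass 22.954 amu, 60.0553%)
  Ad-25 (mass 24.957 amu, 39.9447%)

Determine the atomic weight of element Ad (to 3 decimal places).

Weight each isotope mass by its fractional abundance: 0.600553 × 22.954 + 0.399447 × 24.957
= 13.7851 + 9.9690 = 23.7541 amu

23.754 amu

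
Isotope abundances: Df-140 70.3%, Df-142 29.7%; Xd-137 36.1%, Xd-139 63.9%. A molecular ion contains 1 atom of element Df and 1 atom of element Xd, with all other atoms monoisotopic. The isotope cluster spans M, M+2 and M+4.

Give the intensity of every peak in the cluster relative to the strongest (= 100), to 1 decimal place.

Element Df pattern (n=1): 0.7030 : 0.2970
Element Xd pattern (n=1): 0.3610 : 0.6390
Convolve the two distributions (both contribute in 2-u steps):
  M: 0.7030×0.3610 = 0.253783
  M+2: 0.7030×0.6390 + 0.2970×0.3610 = 0.556434
  M+4: 0.2970×0.6390 = 0.189783
Scale to base peak (0.556434) = 100: 45.6 : 100.0 : 34.1

45.6 : 100.0 : 34.1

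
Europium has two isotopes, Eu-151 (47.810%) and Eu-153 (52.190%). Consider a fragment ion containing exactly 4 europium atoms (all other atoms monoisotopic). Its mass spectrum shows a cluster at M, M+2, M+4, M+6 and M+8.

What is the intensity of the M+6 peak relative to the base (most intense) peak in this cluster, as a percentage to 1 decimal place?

72.8%

(0.47810 + 0.52190)^4 gives M 0.0522, M+2 0.2281, M+4 0.3736, M+6 0.2719, M+8 0.0742; the largest is M+4.
P(M+4) = C(4,2) × 0.47810^2 × 0.52190^2 = 6 × 0.22857961 × 0.27237961 = 0.373563 (base)
P(M+6) = C(4,3) × 0.47810^1 × 0.52190^3 = 4 × 0.4781 × 0.14215492 = 0.271857
Relative intensity = 0.271857 / 0.373563 × 100 = 72.8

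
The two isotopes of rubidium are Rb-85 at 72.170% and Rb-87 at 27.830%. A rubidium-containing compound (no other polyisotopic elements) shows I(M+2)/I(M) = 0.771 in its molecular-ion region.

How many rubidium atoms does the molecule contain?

The M+2/M ratio from n Rb atoms is n · q/p = n · 0.27830/0.72170.
n = 0.771 × 0.72170/0.27830 = 2.00 ≈ 2

2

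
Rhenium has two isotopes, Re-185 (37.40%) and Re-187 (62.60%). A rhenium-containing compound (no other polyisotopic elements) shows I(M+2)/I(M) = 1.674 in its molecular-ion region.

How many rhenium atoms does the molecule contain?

1

The M+2/M ratio from n Re atoms is n · q/p = n · 0.6260/0.3740.
n = 1.674 × 0.3740/0.6260 = 1.00 ≈ 1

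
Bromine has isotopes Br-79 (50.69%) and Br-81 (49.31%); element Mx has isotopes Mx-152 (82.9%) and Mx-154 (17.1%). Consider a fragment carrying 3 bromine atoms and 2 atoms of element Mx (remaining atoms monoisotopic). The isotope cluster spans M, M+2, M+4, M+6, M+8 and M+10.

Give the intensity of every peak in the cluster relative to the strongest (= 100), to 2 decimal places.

24.48 : 81.53 : 100.00 : 54.24 : 12.25 : 0.96

Bromine pattern (n=3): 0.13024674 : 0.3801026 : 0.36975457 : 0.11989609
Element Mx pattern (n=2): 0.687241 : 0.283518 : 0.029241
Convolve the two distributions (both contribute in 2-u steps):
  M: 0.13024674×0.687241 = 0.089511
  M+2: 0.13024674×0.283518 + 0.3801026×0.687241 = 0.298149
  M+4: 0.13024674×0.029241 + 0.3801026×0.283518 + 0.36975457×0.687241 = 0.365685
  M+6: 0.3801026×0.029241 + 0.36975457×0.283518 + 0.11989609×0.687241 = 0.198344
  M+8: 0.36975457×0.029241 + 0.11989609×0.283518 = 0.044805
  M+10: 0.11989609×0.029241 = 0.003506
Scale to base peak (0.365685) = 100: 24.48 : 81.53 : 100.00 : 54.24 : 12.25 : 0.96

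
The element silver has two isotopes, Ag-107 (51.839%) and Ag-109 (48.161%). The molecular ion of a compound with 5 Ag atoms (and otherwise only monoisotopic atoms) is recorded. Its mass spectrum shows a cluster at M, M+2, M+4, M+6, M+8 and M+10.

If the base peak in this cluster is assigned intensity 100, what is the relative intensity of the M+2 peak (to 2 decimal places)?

53.82

(0.51839 + 0.48161)^5 gives M 0.0374, M+2 0.1739, M+4 0.3231, M+6 0.3002, M+8 0.1394, M+10 0.0259; the largest is M+4.
P(M+4) = C(5,2) × 0.51839^3 × 0.48161^2 = 10 × 0.13930601 × 0.23194819 = 0.323118 (base)
P(M+2) = C(5,1) × 0.51839^4 × 0.48161^1 = 5 × 0.07221484 × 0.48161 = 0.173897
Relative intensity = 0.173897 / 0.323118 × 100 = 53.82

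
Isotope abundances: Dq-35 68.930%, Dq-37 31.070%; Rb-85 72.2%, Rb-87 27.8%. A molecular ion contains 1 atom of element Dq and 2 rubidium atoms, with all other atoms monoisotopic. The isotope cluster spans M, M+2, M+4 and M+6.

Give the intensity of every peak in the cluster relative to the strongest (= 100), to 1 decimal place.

81.9 : 100.0 : 40.6 : 5.5

Element Dq pattern (n=1): 0.6893 : 0.3107
Rubidium pattern (n=2): 0.521284 : 0.401432 : 0.077284
Convolve the two distributions (both contribute in 2-u steps):
  M: 0.6893×0.521284 = 0.359321
  M+2: 0.6893×0.401432 + 0.3107×0.521284 = 0.438670
  M+4: 0.6893×0.077284 + 0.3107×0.401432 = 0.177997
  M+6: 0.3107×0.077284 = 0.024012
Scale to base peak (0.438670) = 100: 81.9 : 100.0 : 40.6 : 5.5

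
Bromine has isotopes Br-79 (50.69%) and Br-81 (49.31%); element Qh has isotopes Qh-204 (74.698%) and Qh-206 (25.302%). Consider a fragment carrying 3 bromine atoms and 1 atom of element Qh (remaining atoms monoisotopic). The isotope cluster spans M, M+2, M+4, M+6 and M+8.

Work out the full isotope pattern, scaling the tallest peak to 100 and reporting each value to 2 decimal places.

26.13 : 85.10 : 100.00 : 49.18 : 8.15

Bromine pattern (n=3): 0.13024674 : 0.3801026 : 0.36975457 : 0.11989609
Element Qh pattern (n=1): 0.74698 : 0.25302
Convolve the two distributions (both contribute in 2-u steps):
  M: 0.13024674×0.74698 = 0.097292
  M+2: 0.13024674×0.25302 + 0.3801026×0.74698 = 0.316884
  M+4: 0.3801026×0.25302 + 0.36975457×0.74698 = 0.372373
  M+6: 0.36975457×0.25302 + 0.11989609×0.74698 = 0.183115
  M+8: 0.11989609×0.25302 = 0.030336
Scale to base peak (0.372373) = 100: 26.13 : 85.10 : 100.00 : 49.18 : 8.15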